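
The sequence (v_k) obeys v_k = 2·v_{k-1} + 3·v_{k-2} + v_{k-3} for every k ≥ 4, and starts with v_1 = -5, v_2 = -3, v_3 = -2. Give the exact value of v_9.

Applying the relation repeatedly:
v_4 = -18;  v_5 = -45;  v_6 = -146;  v_7 = -445;  v_8 = -1373;  v_9 = -4227.

-4227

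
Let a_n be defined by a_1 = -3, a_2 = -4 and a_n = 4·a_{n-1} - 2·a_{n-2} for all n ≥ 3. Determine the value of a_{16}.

Iterate the recurrence:
a_3 = -10, a_4 = -32, a_5 = -108, …, a_{13} = -1989312, a_{14} = -6791936, a_{15} = -23189120, a_{16} = -79172608.

-79172608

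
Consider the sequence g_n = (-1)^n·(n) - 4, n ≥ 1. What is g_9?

(-1)^9 = -1; n at n=9 is 9; so g_9 = -13.

-13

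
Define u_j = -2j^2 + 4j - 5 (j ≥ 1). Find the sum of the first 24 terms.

-8720

Over j = 1..24: Σj = 300, Σj² = 4900.
Total = (-2)·4900 + (4)·300 + (-5)·24 = -8720.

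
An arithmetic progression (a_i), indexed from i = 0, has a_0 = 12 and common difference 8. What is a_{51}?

420

a_i = 12 + (i - 0)·8.
a_{51} = 12 + 51·8 = 420.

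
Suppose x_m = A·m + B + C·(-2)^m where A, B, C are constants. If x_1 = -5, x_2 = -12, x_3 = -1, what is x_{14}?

At m = 1, 2, 3: A + B - 2C = -5; 2A + B + 4C = -12; 3A + B - 8C = -1.
Subtracting the first from the second: A + 6C = -7.
Subtracting the second from the third: A - 12C = 11.
Solving: C = -1, A = -1, then B = -6.
Therefore x_{14} = -14 + (-6) + (-1)·16384 = -16404.

-16404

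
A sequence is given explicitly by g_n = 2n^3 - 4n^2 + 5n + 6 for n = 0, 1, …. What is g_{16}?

7254

g_{16} = 2·16^3 - 4·16^2 + 5·16 + 6 = 7254.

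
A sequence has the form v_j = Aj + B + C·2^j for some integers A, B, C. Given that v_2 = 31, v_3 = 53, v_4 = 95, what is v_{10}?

5147

Write the equations: 2A + B + 4C = 31; 3A + B + 8C = 53; 4A + B + 16C = 95.
Subtracting the first from the second: A + 4C = 22.
Subtracting the second from the third: A + 8C = 42.
Solving: C = 5, A = 2, then B = 7.
Hence v_{10} = 2·10 + 7 + 5·1024 = 5147.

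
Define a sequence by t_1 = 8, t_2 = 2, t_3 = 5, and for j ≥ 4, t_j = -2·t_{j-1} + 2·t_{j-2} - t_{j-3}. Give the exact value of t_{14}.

t_4 = -14  t_5 = 36  t_6 = -105  …  t_{11} = 19020  t_{12} = -53849  t_{13} = 152456  t_{14} = -431630.

-431630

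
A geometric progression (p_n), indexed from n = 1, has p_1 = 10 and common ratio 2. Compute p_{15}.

p_n = 10·2^(n-1).
p_{15} = 10·2^14 = 163840.

163840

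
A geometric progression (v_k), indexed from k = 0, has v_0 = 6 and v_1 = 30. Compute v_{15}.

Common ratio r = 5.
v_k = 6·5^(k-0).
v_{15} = 6·5^15 = 183105468750.

183105468750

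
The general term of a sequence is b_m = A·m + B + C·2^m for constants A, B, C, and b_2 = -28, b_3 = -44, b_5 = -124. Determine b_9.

At m = 2, 3, 5: 2A + B + 4C = -28; 3A + B + 8C = -44; 5A + B + 32C = -124.
Subtracting the first from the second: A + 4C = -16.
Subtracting the second from the third: 2A + 24C = -80.
Solving: C = -3, A = -4, then B = -8.
Hence b_9 = -4·9 + (-8) + (-3)·512 = -1580.

-1580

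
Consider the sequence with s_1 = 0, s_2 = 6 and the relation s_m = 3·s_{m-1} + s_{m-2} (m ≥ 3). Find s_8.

Compute successive terms:
s_3 = 18, s_4 = 60, s_5 = 198, s_6 = 654, s_7 = 2160, s_8 = 7134.

7134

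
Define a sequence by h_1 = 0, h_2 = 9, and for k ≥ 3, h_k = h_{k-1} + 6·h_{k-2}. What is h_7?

1197

Compute successive terms:
h_3 = 9, h_4 = 63, h_5 = 117, h_6 = 495, h_7 = 1197.
(Characteristic roots are 3 and -2.)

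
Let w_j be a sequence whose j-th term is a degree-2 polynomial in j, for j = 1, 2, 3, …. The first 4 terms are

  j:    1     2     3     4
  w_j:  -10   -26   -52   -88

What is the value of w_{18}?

1st diffs: -16, -26, -36.
2nd diffs: -10, -10 (constant).
So w_j = -5j^2 - j - 4.
Evaluating at j = 18 gives w_{18} = -1642.

-1642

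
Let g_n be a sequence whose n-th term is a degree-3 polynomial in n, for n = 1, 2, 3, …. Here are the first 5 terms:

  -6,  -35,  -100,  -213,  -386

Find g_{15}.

-8056

1st diffs: -29, -65, -113, -173.
2nd diffs: -36, -48, -60.
3rd diffs: -12, -12 (constant).
Newton forward-difference form: g_n = -6 + (-29)·C(n-1,1) + (-36)·C(n-1,2) + (-12)·C(n-1,3).
At n = 15: n-1 = 14, so g_{15} = -6 - 406 - 3276 - 4368 = -8056.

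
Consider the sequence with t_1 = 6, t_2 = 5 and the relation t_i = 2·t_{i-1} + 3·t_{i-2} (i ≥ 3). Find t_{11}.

162388

t_3 = 28; t_4 = 71; t_5 = 226; t_6 = 665; t_7 = 2008; t_8 = 6011; t_9 = 18046; t_{10} = 54125; t_{11} = 162388.
(Characteristic roots are 3 and -1.)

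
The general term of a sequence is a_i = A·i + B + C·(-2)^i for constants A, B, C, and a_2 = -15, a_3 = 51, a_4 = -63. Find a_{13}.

Write the equations: 2A + B + 4C = -15; 3A + B - 8C = 51; 4A + B + 16C = -63.
Subtracting the first from the second: A - 12C = 66.
Subtracting the second from the third: A + 24C = -114.
Solving: C = -5, A = 6, then B = -7.
So a_i = 6·i + (-7) + (-5)·(-2)^i; at i=13 this is 41031.

41031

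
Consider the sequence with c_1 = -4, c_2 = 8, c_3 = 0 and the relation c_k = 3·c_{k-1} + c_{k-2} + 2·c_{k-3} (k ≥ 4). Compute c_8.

Applying the relation repeatedly:
c_4 = 0;  c_5 = 16;  c_6 = 48;  c_7 = 160;  c_8 = 560.

560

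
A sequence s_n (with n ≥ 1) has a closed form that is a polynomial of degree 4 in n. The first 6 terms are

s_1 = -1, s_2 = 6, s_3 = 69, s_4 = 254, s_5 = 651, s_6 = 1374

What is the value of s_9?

6999

1st diffs: 7, 63, 185, 397, 723.
2nd diffs: 56, 122, 212, 326.
3rd diffs: 66, 90, 114.
4th diffs: 24, 24 (constant).
Newton forward-difference form: s_n = -1 + 7·C(n-1,1) + 56·C(n-1,2) + 66·C(n-1,3) + 24·C(n-1,4).
At n = 9: n-1 = 8, so s_9 = -1 + 56 + 1568 + 3696 + 1680 = 6999.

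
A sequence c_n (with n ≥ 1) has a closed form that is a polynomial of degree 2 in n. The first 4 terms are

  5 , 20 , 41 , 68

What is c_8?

236

1st diffs: 15, 21, 27.
2nd diffs: 6, 6 (constant).
Newton forward-difference form: c_n = 5 + 15·C(n-1,1) + 6·C(n-1,2).
At n = 8: n-1 = 7, so c_8 = 5 + 105 + 126 = 236.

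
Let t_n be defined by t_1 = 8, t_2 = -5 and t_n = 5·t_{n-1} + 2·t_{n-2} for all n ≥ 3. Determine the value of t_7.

-8461

t_3 = -9  t_4 = -55  t_5 = -293  t_6 = -1575  t_7 = -8461.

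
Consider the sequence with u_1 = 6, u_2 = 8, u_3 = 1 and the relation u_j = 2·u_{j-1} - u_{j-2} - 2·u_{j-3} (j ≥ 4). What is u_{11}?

Step forward from the initial values:
u_4 = -18, u_5 = -53, u_6 = -90, u_7 = -91, u_8 = 14, u_9 = 299, u_{10} = 766, u_{11} = 1205.

1205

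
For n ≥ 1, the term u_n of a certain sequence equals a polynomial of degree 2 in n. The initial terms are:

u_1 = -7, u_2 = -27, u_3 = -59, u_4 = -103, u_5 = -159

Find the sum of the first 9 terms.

1st diffs: -20, -32, -44, -56.
2nd diffs: -12, -12, -12 (constant).
Newton forward-difference form: u_n = -7 + (-20)·C(n-1,1) + (-12)·C(n-1,2).
Continuing: -227, -307, -399, -503.
Summing n = 1..9 (9 terms) gives -1791.

-1791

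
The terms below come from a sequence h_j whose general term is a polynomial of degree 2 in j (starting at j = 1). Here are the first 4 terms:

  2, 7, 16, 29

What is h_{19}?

704

1st diffs: 5, 9, 13.
2nd diffs: 4, 4 (constant).
Newton forward-difference form: h_j = 2 + 5·C(j-1,1) + 4·C(j-1,2).
At j = 19: j-1 = 18, so h_{19} = 2 + 90 + 612 = 704.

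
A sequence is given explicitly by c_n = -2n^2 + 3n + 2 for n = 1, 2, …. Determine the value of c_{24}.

-1078

c_{24} = -2·24^2 + 3·24 + 2 = -1078.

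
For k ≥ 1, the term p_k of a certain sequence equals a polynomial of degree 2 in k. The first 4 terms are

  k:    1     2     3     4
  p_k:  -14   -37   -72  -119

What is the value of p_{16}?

-1619

1st diffs: -23, -35, -47.
2nd diffs: -12, -12 (constant).
Newton forward-difference form: p_k = -14 + (-23)·C(k-1,1) + (-12)·C(k-1,2).
At k = 16: k-1 = 15, so p_{16} = -14 - 345 - 1260 = -1619.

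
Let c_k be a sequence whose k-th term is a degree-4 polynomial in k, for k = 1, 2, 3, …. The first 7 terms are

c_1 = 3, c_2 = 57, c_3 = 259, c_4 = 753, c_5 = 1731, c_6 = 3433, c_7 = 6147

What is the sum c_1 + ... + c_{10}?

62556

1st diffs: 54, 202, 494, 978, 1702, 2714.
2nd diffs: 148, 292, 484, 724, 1012.
3rd diffs: 144, 192, 240, 288.
4th diffs: 48, 48, 48 (constant).
So c_k = 2k^4 + 4k^3 - 4k + 1.
Continuing: 10209, 16003, 23961.
Summing k = 1..10 (10 terms) gives 62556.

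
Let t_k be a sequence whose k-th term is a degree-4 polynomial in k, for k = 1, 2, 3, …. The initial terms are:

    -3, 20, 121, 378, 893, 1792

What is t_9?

8413

1st diffs: 23, 101, 257, 515, 899.
2nd diffs: 78, 156, 258, 384.
3rd diffs: 78, 102, 126.
4th diffs: 24, 24 (constant).
Newton forward-difference form: t_k = -3 + 23·C(k-1,1) + 78·C(k-1,2) + 78·C(k-1,3) + 24·C(k-1,4).
At k = 9: k-1 = 8, so t_9 = -3 + 184 + 2184 + 4368 + 1680 = 8413.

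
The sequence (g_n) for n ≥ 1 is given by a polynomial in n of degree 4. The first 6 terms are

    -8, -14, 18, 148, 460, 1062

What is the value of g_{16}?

1st diffs: -6, 32, 130, 312, 602.
2nd diffs: 38, 98, 182, 290.
3rd diffs: 60, 84, 108.
4th diffs: 24, 24 (constant).
So g_n = n^4 - 6n^2 - 3n.
Evaluating at n = 16 gives g_{16} = 63952.

63952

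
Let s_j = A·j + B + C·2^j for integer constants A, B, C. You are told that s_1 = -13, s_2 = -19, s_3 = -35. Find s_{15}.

At j = 1, 2, 3: A + B + 2C = -13; 2A + B + 4C = -19; 3A + B + 8C = -35.
Subtracting the first from the second: A + 2C = -6.
Subtracting the second from the third: A + 4C = -16.
Solving: C = -5, A = 4, then B = -7.
So s_j = 4·j + (-7) + (-5)·2^j; at j=15 this is -163787.

-163787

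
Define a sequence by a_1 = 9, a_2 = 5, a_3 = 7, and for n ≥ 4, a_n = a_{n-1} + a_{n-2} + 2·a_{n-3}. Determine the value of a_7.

Compute successive terms:
a_4 = 30; a_5 = 47; a_6 = 91; a_7 = 198.

198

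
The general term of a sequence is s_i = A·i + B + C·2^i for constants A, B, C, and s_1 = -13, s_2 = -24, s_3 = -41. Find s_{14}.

-49224

At i = 1, 2, 3: A + B + 2C = -13; 2A + B + 4C = -24; 3A + B + 8C = -41.
Subtracting the first from the second: A + 2C = -11.
Subtracting the second from the third: A + 4C = -17.
Solving: C = -3, A = -5, then B = -2.
Hence s_{14} = -5·14 + (-2) + (-3)·16384 = -49224.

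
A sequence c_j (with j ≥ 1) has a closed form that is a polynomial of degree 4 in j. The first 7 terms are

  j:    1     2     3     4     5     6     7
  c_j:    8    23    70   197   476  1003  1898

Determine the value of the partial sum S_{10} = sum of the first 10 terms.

1st diffs: 15, 47, 127, 279, 527, 895.
2nd diffs: 32, 80, 152, 248, 368.
3rd diffs: 48, 72, 96, 120.
4th diffs: 24, 24, 24 (constant).
So c_j = j^4 - 2j^3 + 3j^2 + 5j + 1.
Continuing: 3305, 5392, 8351.
Summing j = 1..10 (10 terms) gives 20723.

20723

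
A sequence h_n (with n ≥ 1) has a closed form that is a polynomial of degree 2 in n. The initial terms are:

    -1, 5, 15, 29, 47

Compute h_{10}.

197

1st diffs: 6, 10, 14, 18.
2nd diffs: 4, 4, 4 (constant).
Newton forward-difference form: h_n = -1 + 6·C(n-1,1) + 4·C(n-1,2).
At n = 10: n-1 = 9, so h_{10} = -1 + 54 + 144 = 197.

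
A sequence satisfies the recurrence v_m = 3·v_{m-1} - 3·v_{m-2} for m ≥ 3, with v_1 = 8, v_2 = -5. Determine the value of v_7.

Step forward from the initial values:
v_3 = -39  v_4 = -102  v_5 = -189  v_6 = -261  v_7 = -216.

-216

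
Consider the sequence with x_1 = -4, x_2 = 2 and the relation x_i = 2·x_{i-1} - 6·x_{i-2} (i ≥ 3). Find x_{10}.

800

Step forward from the initial values:
x_3 = 28, x_4 = 44, x_5 = -80, x_6 = -424, x_7 = -368, x_8 = 1808, x_9 = 5824, x_{10} = 800.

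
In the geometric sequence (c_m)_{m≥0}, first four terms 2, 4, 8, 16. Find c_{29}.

1073741824

Common ratio r = 2.
c_m = 2·2^(m-0).
c_{29} = 2·2^29 = 1073741824.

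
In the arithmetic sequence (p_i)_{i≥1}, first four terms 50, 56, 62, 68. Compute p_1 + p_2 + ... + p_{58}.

12818

Common difference d = 6.
p_i = 50 + (i - 1)·6.
p_{58} = 392; S = 58·(50 + 392)/2 = 12818.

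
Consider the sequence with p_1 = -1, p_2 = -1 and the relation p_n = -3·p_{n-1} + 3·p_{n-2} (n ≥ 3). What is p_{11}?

Compute successive terms:
p_3 = 0; p_4 = -3; p_5 = 9; p_6 = -36; p_7 = 135; p_8 = -513; p_9 = 1944; p_{10} = -7371; p_{11} = 27945.

27945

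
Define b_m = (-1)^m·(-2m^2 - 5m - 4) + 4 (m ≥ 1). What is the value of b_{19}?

(-1)^19 = -1; -2m^2 - 5m - 4 at m=19 is -821; so b_{19} = 825.

825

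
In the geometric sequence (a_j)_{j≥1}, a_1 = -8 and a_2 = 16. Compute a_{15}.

Common ratio r = -2.
a_j = (-8)·(-2)^(j-1).
a_{15} = (-8)·(-2)^14 = -131072.

-131072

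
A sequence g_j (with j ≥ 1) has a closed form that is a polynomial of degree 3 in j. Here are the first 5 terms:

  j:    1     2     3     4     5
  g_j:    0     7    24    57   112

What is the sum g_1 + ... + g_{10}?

2775

1st diffs: 7, 17, 33, 55.
2nd diffs: 10, 16, 22.
3rd diffs: 6, 6 (constant).
Newton forward-difference form: g_j = 7·C(j-1,1) + 10·C(j-1,2) + 6·C(j-1,3).
Continuing: …, 195, 312, 469, 672, …, g_{10} = 927.
Summing j = 1..10 (10 terms) gives 2775.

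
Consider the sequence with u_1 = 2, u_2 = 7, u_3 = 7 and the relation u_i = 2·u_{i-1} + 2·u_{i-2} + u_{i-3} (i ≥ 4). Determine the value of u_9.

Iterate the recurrence:
u_4 = 30, u_5 = 81, u_6 = 229, u_7 = 650, u_8 = 1839, u_9 = 5207.

5207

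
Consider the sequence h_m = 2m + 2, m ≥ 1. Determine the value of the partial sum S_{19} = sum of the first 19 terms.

418

Over m = 1..19: Σm = 190.
Total = (2)·190 + (2)·19 = 418.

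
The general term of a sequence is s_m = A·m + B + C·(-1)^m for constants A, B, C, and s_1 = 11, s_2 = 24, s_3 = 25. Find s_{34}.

The three given values yield: A + B - C = 11; 2A + B + C = 24; 3A + B - C = 25.
Subtracting the first from the second: A + 2C = 13.
Subtracting the second from the third: A - 2C = 1.
Solving: C = 3, A = 7, then B = 7.
Therefore s_{34} = 238 + 7 + 3·1 = 248.

248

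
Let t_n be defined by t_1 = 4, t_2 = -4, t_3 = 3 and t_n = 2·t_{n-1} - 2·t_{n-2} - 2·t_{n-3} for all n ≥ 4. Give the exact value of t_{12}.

Applying the relation repeatedly:
t_4 = 6; t_5 = 14; t_6 = 10; t_7 = -20; t_8 = -88; t_9 = -156; t_{10} = -96; t_{11} = 296; t_{12} = 1096.

1096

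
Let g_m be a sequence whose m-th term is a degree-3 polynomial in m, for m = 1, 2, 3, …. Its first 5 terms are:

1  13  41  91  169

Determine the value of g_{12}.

1st diffs: 12, 28, 50, 78.
2nd diffs: 16, 22, 28.
3rd diffs: 6, 6 (constant).
So g_m = m^3 + 2m^2 - m - 1.
Evaluating at m = 12 gives g_{12} = 2003.

2003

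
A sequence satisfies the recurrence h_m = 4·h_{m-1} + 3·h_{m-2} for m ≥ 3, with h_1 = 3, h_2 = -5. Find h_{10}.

-583493

Step forward from the initial values:
h_3 = -11, h_4 = -59, h_5 = -269, h_6 = -1253, h_7 = -5819, h_8 = -27035, h_9 = -125597, h_{10} = -583493.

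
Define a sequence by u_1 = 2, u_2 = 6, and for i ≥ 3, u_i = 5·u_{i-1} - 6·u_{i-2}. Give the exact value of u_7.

Compute successive terms:
u_3 = 18  u_4 = 54  u_5 = 162  u_6 = 486  u_7 = 1458.
(Characteristic roots are 3 and 2.)

1458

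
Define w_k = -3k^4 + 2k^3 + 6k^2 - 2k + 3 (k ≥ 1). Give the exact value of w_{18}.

-301353

w_{18} = -3·18^4 + 2·18^3 + 6·18^2 - 2·18 + 3 = -301353.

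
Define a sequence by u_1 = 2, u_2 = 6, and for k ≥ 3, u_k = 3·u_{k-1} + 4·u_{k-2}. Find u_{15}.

Compute successive terms:
u_3 = 26, u_4 = 102, u_5 = 410, …, u_{12} = 6710886, u_{13} = 26843546, u_{14} = 107374182, u_{15} = 429496730.
(Characteristic roots are 4 and -1.)

429496730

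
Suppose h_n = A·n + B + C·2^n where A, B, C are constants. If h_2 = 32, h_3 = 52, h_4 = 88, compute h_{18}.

1048656

The three given values yield: 2A + B + 4C = 32; 3A + B + 8C = 52; 4A + B + 16C = 88.
Subtracting the first from the second: A + 4C = 20.
Subtracting the second from the third: A + 8C = 36.
Solving: C = 4, A = 4, then B = 8.
Therefore h_{18} = 72 + 8 + 4·262144 = 1048656.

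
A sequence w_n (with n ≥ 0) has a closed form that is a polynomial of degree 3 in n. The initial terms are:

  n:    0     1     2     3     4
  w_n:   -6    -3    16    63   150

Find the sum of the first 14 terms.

18025

1st diffs: 3, 19, 47, 87.
2nd diffs: 16, 28, 40.
3rd diffs: 12, 12 (constant).
So w_n = 2n^3 + 2n^2 - n - 6.
Continuing: …, 289, 492, 771, 1138, …, w_{13} = 4713.
Summing n = 0..13 (14 terms) gives 18025.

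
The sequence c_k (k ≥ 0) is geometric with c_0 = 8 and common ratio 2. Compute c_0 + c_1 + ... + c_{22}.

c_k = 8·2^(k-0).
S = 8·(2^23 - 1)/(2 - 1) = 8·(8388608 - 1)/(1) = 67108856.

67108856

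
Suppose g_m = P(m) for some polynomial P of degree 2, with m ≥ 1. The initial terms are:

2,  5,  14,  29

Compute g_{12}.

1st diffs: 3, 9, 15.
2nd diffs: 6, 6 (constant).
Newton forward-difference form: g_m = 2 + 3·C(m-1,1) + 6·C(m-1,2).
At m = 12: m-1 = 11, so g_{12} = 2 + 33 + 330 = 365.

365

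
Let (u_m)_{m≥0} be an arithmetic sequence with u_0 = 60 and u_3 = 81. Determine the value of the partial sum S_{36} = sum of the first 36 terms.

6570

Common difference d = (81 - 60) / (3 - 0) = 7.
u_m = 60 + (m - 0)·7.
u_{35} = 305; S = 36·(60 + 305)/2 = 6570.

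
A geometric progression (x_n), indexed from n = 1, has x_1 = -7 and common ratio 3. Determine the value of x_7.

x_n = (-7)·3^(n-1).
x_7 = (-7)·3^6 = -5103.

-5103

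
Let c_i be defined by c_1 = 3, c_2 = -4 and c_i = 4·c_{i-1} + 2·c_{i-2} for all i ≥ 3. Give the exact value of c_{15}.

Applying the relation repeatedly:
c_3 = -10  c_4 = -48  c_5 = -212  …  c_{12} = -7324928  c_{13} = -32592192  c_{14} = -145018624  c_{15} = -645258880.

-645258880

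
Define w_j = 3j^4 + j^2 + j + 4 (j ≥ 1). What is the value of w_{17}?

250873

w_{17} = 3·17^4 + 1·17^2 + 1·17 + 4 = 250873.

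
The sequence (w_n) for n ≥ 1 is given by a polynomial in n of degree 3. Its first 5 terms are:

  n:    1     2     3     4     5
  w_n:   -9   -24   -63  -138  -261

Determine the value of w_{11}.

-2679

1st diffs: -15, -39, -75, -123.
2nd diffs: -24, -36, -48.
3rd diffs: -12, -12 (constant).
Newton forward-difference form: w_n = -9 + (-15)·C(n-1,1) + (-24)·C(n-1,2) + (-12)·C(n-1,3).
At n = 11: n-1 = 10, so w_{11} = -9 - 150 - 1080 - 1440 = -2679.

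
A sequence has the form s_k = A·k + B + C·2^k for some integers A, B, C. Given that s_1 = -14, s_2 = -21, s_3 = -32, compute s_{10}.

-2085

The three given values yield: A + B + 2C = -14; 2A + B + 4C = -21; 3A + B + 8C = -32.
Subtracting the first from the second: A + 2C = -7.
Subtracting the second from the third: A + 4C = -11.
Solving: C = -2, A = -3, then B = -7.
Therefore s_{10} = -30 + (-7) + (-2)·1024 = -2085.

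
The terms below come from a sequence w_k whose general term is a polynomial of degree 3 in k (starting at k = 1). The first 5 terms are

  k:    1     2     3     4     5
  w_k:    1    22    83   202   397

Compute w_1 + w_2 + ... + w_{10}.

1st diffs: 21, 61, 119, 195.
2nd diffs: 40, 58, 76.
3rd diffs: 18, 18 (constant).
Newton forward-difference form: w_k = 1 + 21·C(k-1,1) + 40·C(k-1,2) + 18·C(k-1,3).
Continuing: …, 686, 1087, 1618, 2297, …, w_{10} = 3142.
Summing k = 1..10 (10 terms) gives 9535.

9535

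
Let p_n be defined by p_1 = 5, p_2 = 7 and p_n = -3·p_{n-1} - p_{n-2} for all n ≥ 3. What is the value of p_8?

Applying the relation repeatedly:
p_3 = -26, p_4 = 71, p_5 = -187, p_6 = 490, p_7 = -1283, p_8 = 3359.

3359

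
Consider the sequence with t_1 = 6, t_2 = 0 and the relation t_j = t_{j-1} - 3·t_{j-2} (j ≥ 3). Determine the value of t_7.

-18

Step forward from the initial values:
t_3 = -18; t_4 = -18; t_5 = 36; t_6 = 90; t_7 = -18.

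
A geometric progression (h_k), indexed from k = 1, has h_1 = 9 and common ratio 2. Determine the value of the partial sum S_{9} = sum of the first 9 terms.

h_k = 9·2^(k-1).
S = 9·(2^9 - 1)/(2 - 1) = 9·(512 - 1)/(1) = 4599.

4599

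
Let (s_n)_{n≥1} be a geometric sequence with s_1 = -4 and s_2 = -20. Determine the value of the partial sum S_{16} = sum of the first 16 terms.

Common ratio r = 5.
s_n = (-4)·5^(n-1).
S = (-4)·(5^16 - 1)/(5 - 1) = (-4)·(152587890625 - 1)/(4) = -152587890624.

-152587890624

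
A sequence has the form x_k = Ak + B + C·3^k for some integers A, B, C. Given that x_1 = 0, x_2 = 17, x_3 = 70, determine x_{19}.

At k = 1, 2, 3: A + B + 3C = 0; 2A + B + 9C = 17; 3A + B + 27C = 70.
Subtracting the first from the second: A + 6C = 17.
Subtracting the second from the third: A + 18C = 53.
Solving: C = 3, A = -1, then B = -8.
Hence x_{19} = -1·19 + (-8) + 3·1162261467 = 3486784374.

3486784374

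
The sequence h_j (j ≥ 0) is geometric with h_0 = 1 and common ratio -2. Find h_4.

16

h_j = 1·(-2)^(j-0).
h_4 = 1·(-2)^4 = 16.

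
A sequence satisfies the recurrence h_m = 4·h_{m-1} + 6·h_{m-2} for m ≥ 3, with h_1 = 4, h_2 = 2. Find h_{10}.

2737184

Compute successive terms:
h_3 = 32; h_4 = 140; h_5 = 752; h_6 = 3848; h_7 = 19904; h_8 = 102704; h_9 = 530240; h_{10} = 2737184.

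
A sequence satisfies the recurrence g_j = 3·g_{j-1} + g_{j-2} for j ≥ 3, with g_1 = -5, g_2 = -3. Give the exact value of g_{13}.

-2109245

Applying the relation repeatedly:
g_3 = -14, g_4 = -45, g_5 = -149, …, g_{10} = -58545, g_{11} = -193361, g_{12} = -638628, g_{13} = -2109245.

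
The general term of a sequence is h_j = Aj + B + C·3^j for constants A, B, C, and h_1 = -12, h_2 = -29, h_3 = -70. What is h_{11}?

-354350

The three given values yield: A + B + 3C = -12; 2A + B + 9C = -29; 3A + B + 27C = -70.
Subtracting the first from the second: A + 6C = -17.
Subtracting the second from the third: A + 18C = -41.
Solving: C = -2, A = -5, then B = -1.
So h_j = -5·j + (-1) + (-2)·3^j; at j=11 this is -354350.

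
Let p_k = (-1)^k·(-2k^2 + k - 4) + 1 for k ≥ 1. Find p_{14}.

-381

(-1)^14 = 1; -2k^2 + k - 4 at k=14 is -382; so p_{14} = -381.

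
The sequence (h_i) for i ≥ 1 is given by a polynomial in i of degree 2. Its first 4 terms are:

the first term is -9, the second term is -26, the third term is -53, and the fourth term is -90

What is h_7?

-261

1st diffs: -17, -27, -37.
2nd diffs: -10, -10 (constant).
Newton forward-difference form: h_i = -9 + (-17)·C(i-1,1) + (-10)·C(i-1,2).
At i = 7: i-1 = 6, so h_7 = -9 - 102 - 150 = -261.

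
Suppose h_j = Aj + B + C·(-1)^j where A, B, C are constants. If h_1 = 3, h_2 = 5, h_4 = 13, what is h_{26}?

Plug in j = 1, 2, 4: A + B - C = 3; 2A + B + C = 5; 4A + B + C = 13.
Subtracting the first from the second: A + 2C = 2.
Subtracting the second from the third: 2A = 8.
Solving: C = -1, A = 4, then B = -2.
So h_j = 4·j + (-2) + (-1)·(-1)^j; at j=26 this is 101.

101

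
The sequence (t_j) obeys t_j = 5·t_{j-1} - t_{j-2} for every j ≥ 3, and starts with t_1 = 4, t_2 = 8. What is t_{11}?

9968696

Compute successive terms:
t_3 = 36;  t_4 = 172;  t_5 = 824;  t_6 = 3948;  t_7 = 18916;  t_8 = 90632;  t_9 = 434244;  t_{10} = 2080588;  t_{11} = 9968696.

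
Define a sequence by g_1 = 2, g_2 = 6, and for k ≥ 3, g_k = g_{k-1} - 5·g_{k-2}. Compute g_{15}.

153436

g_3 = -4, g_4 = -34, g_5 = -14, …, g_{12} = 4076, g_{13} = -43454, g_{14} = -63834, g_{15} = 153436.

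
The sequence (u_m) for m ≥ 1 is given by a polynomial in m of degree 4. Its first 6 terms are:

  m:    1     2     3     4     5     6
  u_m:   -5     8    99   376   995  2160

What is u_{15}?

1st diffs: 13, 91, 277, 619, 1165.
2nd diffs: 78, 186, 342, 546.
3rd diffs: 108, 156, 204.
4th diffs: 48, 48 (constant).
Newton forward-difference form: u_m = -5 + 13·C(m-1,1) + 78·C(m-1,2) + 108·C(m-1,3) + 48·C(m-1,4).
At m = 15: m-1 = 14, so u_{15} = -5 + 182 + 7098 + 39312 + 48048 = 94635.

94635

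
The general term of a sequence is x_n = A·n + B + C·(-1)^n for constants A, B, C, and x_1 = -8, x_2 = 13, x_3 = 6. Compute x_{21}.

132

Plug in n = 1, 2, 3: A + B - C = -8; 2A + B + C = 13; 3A + B - C = 6.
Subtracting the first from the second: A + 2C = 21.
Subtracting the second from the third: A - 2C = -7.
Solving: C = 7, A = 7, then B = -8.
Hence x_{21} = 7·21 + (-8) + 7·(-1) = 132.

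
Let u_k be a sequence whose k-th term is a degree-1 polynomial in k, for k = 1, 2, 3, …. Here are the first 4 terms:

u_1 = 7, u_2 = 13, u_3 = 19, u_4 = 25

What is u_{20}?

121

1st diffs: 6, 6, 6 (constant).
So u_k = 6k + 1.
Evaluating at k = 20 gives u_{20} = 121.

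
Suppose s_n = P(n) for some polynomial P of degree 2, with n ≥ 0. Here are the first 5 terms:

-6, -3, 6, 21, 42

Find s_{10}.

294

1st diffs: 3, 9, 15, 21.
2nd diffs: 6, 6, 6 (constant).
Newton forward-difference form: s_n = -6 + 3·C(n,1) + 6·C(n,2).
At n = 10: n = 10, so s_{10} = -6 + 30 + 270 = 294.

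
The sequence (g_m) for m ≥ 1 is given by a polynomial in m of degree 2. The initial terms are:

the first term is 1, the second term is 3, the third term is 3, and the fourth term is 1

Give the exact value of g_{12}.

-87

1st diffs: 2, 0, -2.
2nd diffs: -2, -2 (constant).
So g_m = -m^2 + 5m - 3.
Evaluating at m = 12 gives g_{12} = -87.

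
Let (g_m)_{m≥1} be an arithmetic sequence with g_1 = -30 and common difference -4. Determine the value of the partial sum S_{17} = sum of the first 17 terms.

-1054

g_m = -30 + (m - 1)·(-4).
g_{17} = -94; S = 17·(-30 + (-94))/2 = -1054.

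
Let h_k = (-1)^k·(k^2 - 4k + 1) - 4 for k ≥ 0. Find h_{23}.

(-1)^23 = -1; k^2 - 4k + 1 at k=23 is 438; so h_{23} = -442.

-442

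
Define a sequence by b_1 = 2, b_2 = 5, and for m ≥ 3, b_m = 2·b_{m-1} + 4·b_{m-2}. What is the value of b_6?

592

Compute successive terms:
b_3 = 18  b_4 = 56  b_5 = 184  b_6 = 592.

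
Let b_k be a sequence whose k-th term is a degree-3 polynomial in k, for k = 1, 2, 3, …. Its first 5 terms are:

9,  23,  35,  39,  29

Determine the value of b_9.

1st diffs: 14, 12, 4, -10.
2nd diffs: -2, -8, -14.
3rd diffs: -6, -6 (constant).
So b_k = -k^3 + 5k^2 + 6k - 1.
Evaluating at k = 9 gives b_9 = -271.

-271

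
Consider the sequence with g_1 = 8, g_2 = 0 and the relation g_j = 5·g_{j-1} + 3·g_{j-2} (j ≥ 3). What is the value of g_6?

3720

Compute successive terms:
g_3 = 24; g_4 = 120; g_5 = 672; g_6 = 3720.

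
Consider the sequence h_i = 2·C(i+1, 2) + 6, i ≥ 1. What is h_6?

48

C(7, 2) = 21, so h_6 = 48.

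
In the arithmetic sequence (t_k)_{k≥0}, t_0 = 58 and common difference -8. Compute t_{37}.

-238

t_k = 58 + (k - 0)·(-8).
t_{37} = 58 + 37·(-8) = -238.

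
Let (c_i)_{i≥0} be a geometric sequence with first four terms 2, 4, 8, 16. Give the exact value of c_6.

Common ratio r = 2.
c_i = 2·2^(i-0).
c_6 = 2·2^6 = 128.

128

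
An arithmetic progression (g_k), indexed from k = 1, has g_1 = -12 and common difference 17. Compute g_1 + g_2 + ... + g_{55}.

g_k = -12 + (k - 1)·17.
g_{55} = 906; S = 55·(-12 + 906)/2 = 24585.

24585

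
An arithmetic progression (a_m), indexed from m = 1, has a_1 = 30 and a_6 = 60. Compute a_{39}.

Common difference d = (60 - 30) / (6 - 1) = 6.
a_m = 30 + (m - 1)·6.
a_{39} = 30 + 38·6 = 258.

258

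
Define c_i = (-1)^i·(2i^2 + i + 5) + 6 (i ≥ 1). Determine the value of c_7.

-104

(-1)^7 = -1; 2i^2 + i + 5 at i=7 is 110; so c_7 = -104.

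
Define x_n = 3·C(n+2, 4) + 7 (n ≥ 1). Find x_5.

112

C(7, 4) = 35, so x_5 = 112.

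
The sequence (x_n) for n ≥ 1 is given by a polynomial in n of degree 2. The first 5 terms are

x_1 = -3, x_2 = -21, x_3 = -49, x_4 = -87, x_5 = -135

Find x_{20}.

-2055

1st diffs: -18, -28, -38, -48.
2nd diffs: -10, -10, -10 (constant).
Newton forward-difference form: x_n = -3 + (-18)·C(n-1,1) + (-10)·C(n-1,2).
At n = 20: n-1 = 19, so x_{20} = -3 - 342 - 1710 = -2055.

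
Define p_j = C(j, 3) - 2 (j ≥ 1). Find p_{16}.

558

C(16, 3) = 560, so p_{16} = 558.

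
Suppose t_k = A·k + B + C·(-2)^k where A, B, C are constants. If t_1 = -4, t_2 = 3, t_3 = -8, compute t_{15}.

-32756

Plug in k = 1, 2, 3: A + B - 2C = -4; 2A + B + 4C = 3; 3A + B - 8C = -8.
Subtracting the first from the second: A + 6C = 7.
Subtracting the second from the third: A - 12C = -11.
Solving: C = 1, A = 1, then B = -3.
Hence t_{15} = 1·15 + (-3) + 1·(-32768) = -32756.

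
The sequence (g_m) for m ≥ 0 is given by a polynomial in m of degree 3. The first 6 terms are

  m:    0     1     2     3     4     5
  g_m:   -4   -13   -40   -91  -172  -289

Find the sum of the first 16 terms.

1st diffs: -9, -27, -51, -81, -117.
2nd diffs: -18, -24, -30, -36.
3rd diffs: -6, -6, -6 (constant).
So g_m = -m^3 - 6m^2 - 2m - 4.
Continuing: …, -448, -655, -916, -1237, …, g_{15} = -4759.
Summing m = 0..15 (16 terms) gives -22144.

-22144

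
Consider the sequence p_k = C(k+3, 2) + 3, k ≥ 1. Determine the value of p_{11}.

94

C(14, 2) = 91, so p_{11} = 94.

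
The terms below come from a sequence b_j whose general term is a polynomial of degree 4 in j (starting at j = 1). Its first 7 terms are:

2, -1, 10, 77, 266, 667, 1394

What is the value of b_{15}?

1st diffs: -3, 11, 67, 189, 401, 727.
2nd diffs: 14, 56, 122, 212, 326.
3rd diffs: 42, 66, 90, 114.
4th diffs: 24, 24, 24 (constant).
Newton forward-difference form: b_j = 2 + (-3)·C(j-1,1) + 14·C(j-1,2) + 42·C(j-1,3) + 24·C(j-1,4).
At j = 15: j-1 = 14, so b_{15} = 2 - 42 + 1274 + 15288 + 24024 = 40546.

40546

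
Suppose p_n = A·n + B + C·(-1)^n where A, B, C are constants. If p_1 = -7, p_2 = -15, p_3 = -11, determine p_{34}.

The three given values yield: A + B - C = -7; 2A + B + C = -15; 3A + B - C = -11.
Subtracting the first from the second: A + 2C = -8.
Subtracting the second from the third: A - 2C = 4.
Solving: C = -3, A = -2, then B = -8.
So p_n = -2·n + (-8) + (-3)·(-1)^n; at n=34 this is -79.

-79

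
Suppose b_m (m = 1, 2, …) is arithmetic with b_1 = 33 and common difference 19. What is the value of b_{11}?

223

b_m = 33 + (m - 1)·19.
b_{11} = 33 + 10·19 = 223.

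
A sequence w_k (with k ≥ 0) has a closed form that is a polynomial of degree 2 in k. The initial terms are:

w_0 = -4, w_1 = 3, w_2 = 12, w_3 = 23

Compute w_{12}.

212

1st diffs: 7, 9, 11.
2nd diffs: 2, 2 (constant).
Newton forward-difference form: w_k = -4 + 7·C(k,1) + 2·C(k,2).
At k = 12: k = 12, so w_{12} = -4 + 84 + 132 = 212.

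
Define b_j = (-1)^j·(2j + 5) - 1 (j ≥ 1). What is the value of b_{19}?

-44

(-1)^19 = -1; 2j + 5 at j=19 is 43; so b_{19} = -44.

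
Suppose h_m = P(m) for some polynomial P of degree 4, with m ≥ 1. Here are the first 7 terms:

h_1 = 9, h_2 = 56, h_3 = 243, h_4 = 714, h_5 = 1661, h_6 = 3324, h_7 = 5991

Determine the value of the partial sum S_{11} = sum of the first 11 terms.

1st diffs: 47, 187, 471, 947, 1663, 2667.
2nd diffs: 140, 284, 476, 716, 1004.
3rd diffs: 144, 192, 240, 288.
4th diffs: 48, 48, 48 (constant).
Newton forward-difference form: h_m = 9 + 47·C(m-1,1) + 140·C(m-1,2) + 144·C(m-1,3) + 48·C(m-1,4).
Continuing: 9998, 15729, 23616, 34139.
Summing m = 1..11 (11 terms) gives 95480.

95480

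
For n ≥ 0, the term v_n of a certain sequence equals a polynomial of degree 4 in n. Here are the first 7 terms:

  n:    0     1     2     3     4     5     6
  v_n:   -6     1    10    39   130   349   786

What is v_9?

1st diffs: 7, 9, 29, 91, 219, 437.
2nd diffs: 2, 20, 62, 128, 218.
3rd diffs: 18, 42, 66, 90.
4th diffs: 24, 24, 24 (constant).
Newton forward-difference form: v_n = -6 + 7·C(n,1) + 2·C(n,2) + 18·C(n,3) + 24·C(n,4).
At n = 9: n = 9, so v_9 = -6 + 63 + 72 + 1512 + 3024 = 4665.

4665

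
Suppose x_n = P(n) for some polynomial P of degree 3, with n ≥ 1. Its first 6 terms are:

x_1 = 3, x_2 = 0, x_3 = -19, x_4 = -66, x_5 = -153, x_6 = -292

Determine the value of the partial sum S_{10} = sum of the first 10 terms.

-4545

1st diffs: -3, -19, -47, -87, -139.
2nd diffs: -16, -28, -40, -52.
3rd diffs: -12, -12, -12 (constant).
Newton forward-difference form: x_n = 3 + (-3)·C(n-1,1) + (-16)·C(n-1,2) + (-12)·C(n-1,3).
Continuing: -495, -774, -1141, -1608.
Summing n = 1..10 (10 terms) gives -4545.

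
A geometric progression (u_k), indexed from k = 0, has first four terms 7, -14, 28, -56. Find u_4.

112

Common ratio r = -2.
u_k = 7·(-2)^(k-0).
u_4 = 7·(-2)^4 = 112.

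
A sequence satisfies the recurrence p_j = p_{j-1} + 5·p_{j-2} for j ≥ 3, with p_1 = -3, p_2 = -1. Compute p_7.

-711

Compute successive terms:
p_3 = -16  p_4 = -21  p_5 = -101  p_6 = -206  p_7 = -711.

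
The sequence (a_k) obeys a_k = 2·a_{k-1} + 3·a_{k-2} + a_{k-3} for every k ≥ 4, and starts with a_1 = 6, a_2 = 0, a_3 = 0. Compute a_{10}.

3696

Iterate the recurrence:
a_4 = 6, a_5 = 12, a_6 = 42, a_7 = 126, a_8 = 390, a_9 = 1200, a_{10} = 3696.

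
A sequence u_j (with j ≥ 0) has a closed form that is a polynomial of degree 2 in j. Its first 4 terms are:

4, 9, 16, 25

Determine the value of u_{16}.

324

1st diffs: 5, 7, 9.
2nd diffs: 2, 2 (constant).
Newton forward-difference form: u_j = 4 + 5·C(j,1) + 2·C(j,2).
At j = 16: j = 16, so u_{16} = 4 + 80 + 240 = 324.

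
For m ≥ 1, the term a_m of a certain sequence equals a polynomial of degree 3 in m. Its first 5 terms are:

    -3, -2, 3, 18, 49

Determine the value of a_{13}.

1st diffs: 1, 5, 15, 31.
2nd diffs: 4, 10, 16.
3rd diffs: 6, 6 (constant).
Newton forward-difference form: a_m = -3 + 1·C(m-1,1) + 4·C(m-1,2) + 6·C(m-1,3).
At m = 13: m-1 = 12, so a_{13} = -3 + 12 + 264 + 1320 = 1593.

1593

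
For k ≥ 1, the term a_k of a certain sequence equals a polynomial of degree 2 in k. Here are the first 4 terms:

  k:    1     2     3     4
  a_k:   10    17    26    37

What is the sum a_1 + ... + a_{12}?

1022

1st diffs: 7, 9, 11.
2nd diffs: 2, 2 (constant).
So a_k = k^2 + 4k + 5.
Continuing: …, 50, 65, 82, 101, …, a_{12} = 197.
Summing k = 1..12 (12 terms) gives 1022.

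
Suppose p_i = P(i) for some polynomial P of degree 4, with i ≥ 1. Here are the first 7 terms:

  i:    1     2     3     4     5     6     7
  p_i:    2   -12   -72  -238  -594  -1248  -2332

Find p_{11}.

1st diffs: -14, -60, -166, -356, -654, -1084.
2nd diffs: -46, -106, -190, -298, -430.
3rd diffs: -60, -84, -108, -132.
4th diffs: -24, -24, -24 (constant).
Newton forward-difference form: p_i = 2 + (-14)·C(i-1,1) + (-46)·C(i-1,2) + (-60)·C(i-1,3) + (-24)·C(i-1,4).
At i = 11: i-1 = 10, so p_{11} = 2 - 140 - 2070 - 7200 - 5040 = -14448.

-14448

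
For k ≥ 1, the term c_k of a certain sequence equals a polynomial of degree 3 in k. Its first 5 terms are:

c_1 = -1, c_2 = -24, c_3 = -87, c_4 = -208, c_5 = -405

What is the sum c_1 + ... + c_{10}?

-9625

1st diffs: -23, -63, -121, -197.
2nd diffs: -40, -58, -76.
3rd diffs: -18, -18 (constant).
So c_k = -3k^3 - 2k^2 + 4k.
Continuing: …, -696, -1099, -1632, -2313, …, c_{10} = -3160.
Summing k = 1..10 (10 terms) gives -9625.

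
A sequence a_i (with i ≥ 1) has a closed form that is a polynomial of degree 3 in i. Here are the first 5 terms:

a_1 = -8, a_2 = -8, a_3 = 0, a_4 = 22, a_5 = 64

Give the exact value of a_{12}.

1st diffs: 0, 8, 22, 42.
2nd diffs: 8, 14, 20.
3rd diffs: 6, 6 (constant).
Newton forward-difference form: a_i = -8 + 8·C(i-1,2) + 6·C(i-1,3).
At i = 12: i-1 = 11, so a_{12} = -8 + 440 + 990 = 1422.

1422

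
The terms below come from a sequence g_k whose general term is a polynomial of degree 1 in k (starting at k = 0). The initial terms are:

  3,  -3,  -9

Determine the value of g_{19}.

1st diffs: -6, -6 (constant).
So g_k = -6k + 3.
Evaluating at k = 19 gives g_{19} = -111.

-111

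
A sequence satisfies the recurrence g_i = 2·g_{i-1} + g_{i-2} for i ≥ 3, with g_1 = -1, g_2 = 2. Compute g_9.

g_3 = 3;  g_4 = 8;  g_5 = 19;  g_6 = 46;  g_7 = 111;  g_8 = 268;  g_9 = 647.

647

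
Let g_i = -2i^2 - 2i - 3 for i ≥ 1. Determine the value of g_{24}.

-1203

g_{24} = -2·24^2 - 2·24 - 3 = -1203.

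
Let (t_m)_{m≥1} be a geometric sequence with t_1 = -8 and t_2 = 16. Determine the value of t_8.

1024

Common ratio r = -2.
t_m = (-8)·(-2)^(m-1).
t_8 = (-8)·(-2)^7 = 1024.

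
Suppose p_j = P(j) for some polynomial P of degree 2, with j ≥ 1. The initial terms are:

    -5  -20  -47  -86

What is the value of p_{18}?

-1892

1st diffs: -15, -27, -39.
2nd diffs: -12, -12 (constant).
Newton forward-difference form: p_j = -5 + (-15)·C(j-1,1) + (-12)·C(j-1,2).
At j = 18: j-1 = 17, so p_{18} = -5 - 255 - 1632 = -1892.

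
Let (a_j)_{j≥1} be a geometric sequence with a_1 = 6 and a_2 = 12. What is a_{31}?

6442450944

Common ratio r = 2.
a_j = 6·2^(j-1).
a_{31} = 6·2^30 = 6442450944.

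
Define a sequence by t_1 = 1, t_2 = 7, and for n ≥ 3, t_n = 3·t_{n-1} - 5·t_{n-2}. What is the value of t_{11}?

Step forward from the initial values:
t_3 = 16  t_4 = 13  t_5 = -41  t_6 = -188  t_7 = -359  t_8 = -137  t_9 = 1384  t_{10} = 4837  t_{11} = 7591.

7591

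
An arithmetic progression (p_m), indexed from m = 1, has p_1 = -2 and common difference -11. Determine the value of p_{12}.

p_m = -2 + (m - 1)·(-11).
p_{12} = -2 + 11·(-11) = -123.

-123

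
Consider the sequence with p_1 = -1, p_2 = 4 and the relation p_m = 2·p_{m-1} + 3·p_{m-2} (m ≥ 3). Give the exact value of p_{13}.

398579

Applying the relation repeatedly:
p_3 = 5;  p_4 = 22;  p_5 = 59;  …;  p_{10} = 14764;  p_{11} = 44285;  p_{12} = 132862;  p_{13} = 398579.
(Characteristic roots are 3 and -1.)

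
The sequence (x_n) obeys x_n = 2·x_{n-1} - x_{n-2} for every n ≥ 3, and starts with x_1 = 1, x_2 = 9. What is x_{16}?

Iterate the recurrence:
x_3 = 17;  x_4 = 25;  x_5 = 33;  …;  x_{13} = 97;  x_{14} = 105;  x_{15} = 113;  x_{16} = 121.
(Characteristic roots are 1 and 1.)

121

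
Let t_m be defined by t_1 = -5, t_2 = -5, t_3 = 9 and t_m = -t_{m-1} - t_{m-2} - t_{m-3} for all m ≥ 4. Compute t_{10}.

-5

Iterate the recurrence:
t_4 = 1;  t_5 = -5;  t_6 = -5;  t_7 = 9;  t_8 = 1;  t_9 = -5;  t_{10} = -5.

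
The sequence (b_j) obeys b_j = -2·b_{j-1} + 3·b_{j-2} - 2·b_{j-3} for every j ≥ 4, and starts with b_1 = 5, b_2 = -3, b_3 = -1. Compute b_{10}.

-12195

Iterate the recurrence:
b_4 = -17;  b_5 = 37;  b_6 = -123;  b_7 = 391;  b_8 = -1225;  b_9 = 3869;  b_{10} = -12195.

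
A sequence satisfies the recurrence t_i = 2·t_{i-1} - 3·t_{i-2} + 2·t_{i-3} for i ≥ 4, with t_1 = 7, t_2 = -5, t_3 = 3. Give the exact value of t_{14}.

387

Applying the relation repeatedly:
t_4 = 35  t_5 = 51  t_6 = 3  …  t_{11} = 51  t_{12} = -445  t_{13} = -525  t_{14} = 387.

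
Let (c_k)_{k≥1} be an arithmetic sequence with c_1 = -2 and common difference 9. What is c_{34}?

c_k = -2 + (k - 1)·9.
c_{34} = -2 + 33·9 = 295.

295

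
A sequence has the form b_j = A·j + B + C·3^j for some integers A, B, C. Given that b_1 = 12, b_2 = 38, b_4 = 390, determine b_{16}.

Write the equations: A + B + 3C = 12; 2A + B + 9C = 38; 4A + B + 81C = 390.
Subtracting the first from the second: A + 6C = 26.
Subtracting the second from the third: 2A + 72C = 352.
Solving: C = 5, A = -4, then B = 1.
Therefore b_{16} = -64 + 1 + 5·43046721 = 215233542.

215233542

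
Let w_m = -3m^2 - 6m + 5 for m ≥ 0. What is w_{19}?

-1192

w_{19} = -3·19^2 - 6·19 + 5 = -1192.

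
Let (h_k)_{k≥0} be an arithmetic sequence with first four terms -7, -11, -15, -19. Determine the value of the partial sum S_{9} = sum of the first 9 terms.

Common difference d = -4.
h_k = -7 + (k - 0)·(-4).
h_8 = -39; S = 9·(-7 + (-39))/2 = -207.

-207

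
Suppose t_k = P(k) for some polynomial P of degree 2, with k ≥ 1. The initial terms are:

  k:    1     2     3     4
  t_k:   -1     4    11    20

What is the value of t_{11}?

1st diffs: 5, 7, 9.
2nd diffs: 2, 2 (constant).
So t_k = k^2 + 2k - 4.
Evaluating at k = 11 gives t_{11} = 139.

139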